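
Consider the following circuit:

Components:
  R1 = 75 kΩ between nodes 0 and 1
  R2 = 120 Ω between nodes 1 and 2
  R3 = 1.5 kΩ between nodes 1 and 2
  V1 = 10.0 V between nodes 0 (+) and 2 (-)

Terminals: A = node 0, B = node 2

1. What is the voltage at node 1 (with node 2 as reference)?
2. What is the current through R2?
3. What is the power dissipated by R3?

Nodal analysis, taking node 2 as the 0 V reference.
Source V1 fixes V_0 = 10 V.
KCL at each unknown node (sum of currents leaving = 0; resistances in Ω):
  Node 1: (V_1 - 10)/75000 + (V_1 - 0)/120 + (V_1 - 0)/1500 = 0
Collecting terms: 0.009013 × V_1 = 0.0001333  =>  V_1 = 0.01479 V
Part 1:
  Read off the nodal solution: V_1 = 0.01479 V
Part 2:
  I_R2 = (V_1 - V_2)/R2 = (0.01479 - 0)/120 = 0.0001233 A
  Magnitude: I_R2 = 0.0001233 A
Part 3:
  I_R3 = (V_1 - V_2)/R3 = (0.01479 - 0)/1500 = 0.000009862 A
  P_R3 = I_R3² × R3 = (0.000009862)² × 1500 = 0.0000001459 W

Final answers:
1. V_1 = 0.01479 V
2. I_R2 = 0.0001233 A
3. P_R3 = 1.459e-07 W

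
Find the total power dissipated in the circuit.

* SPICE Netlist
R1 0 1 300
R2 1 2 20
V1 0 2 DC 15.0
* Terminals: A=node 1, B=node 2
Nodal analysis, taking node 2 as the 0 V reference.
Source V1 fixes V_0 = 15 V.
KCL at each unknown node (sum of currents leaving = 0; resistances in Ω):
  Node 1: (V_1 - 15)/300 + (V_1 - 0)/20 = 0
Collecting terms: 0.05333 × V_1 = 0.05  =>  V_1 = 0.9375 V
Power in each resistor, P = (ΔV)²/R:
  P_R1 = (15 - 0.9375)²/300 = 0.6592 W
  P_R2 = (0.9375 - 0)²/20 = 0.04395 W
P_total = P_R1 + P_R2 = 0.7031 W

Final answer: 0.7031 W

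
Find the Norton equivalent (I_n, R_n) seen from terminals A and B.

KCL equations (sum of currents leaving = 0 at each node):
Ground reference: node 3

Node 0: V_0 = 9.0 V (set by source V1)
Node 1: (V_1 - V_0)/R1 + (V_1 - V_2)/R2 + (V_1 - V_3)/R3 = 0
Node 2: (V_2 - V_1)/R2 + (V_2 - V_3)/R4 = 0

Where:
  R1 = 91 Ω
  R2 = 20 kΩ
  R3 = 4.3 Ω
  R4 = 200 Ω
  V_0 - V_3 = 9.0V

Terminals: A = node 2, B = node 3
Find the Thévenin equivalent first; then I_n = V_th/R_th and R_n = R_th.
Step 1 — V_th is the open-circuit voltage V_A - V_B (nothing connected across the terminals).
Nodal analysis, taking node 3 as the 0 V reference.
Source V1 fixes V_0 = 9 V.
KCL at each unknown node (sum of currents leaving = 0; resistances in Ω):
  Node 1: (V_1 - 9)/91 + (V_1 - V_2)/20000 + (V_1 - 0)/4.3 = 0
  Node 2: (V_2 - V_1)/20000 + (V_2 - 0)/200 = 0
Collecting terms (coefficients in siemens):
  0.2436·V_1 - 0.00005·V_2 = 0.0989
  0.00505·V_2 - 0.00005·V_1 = 0
Determinant D = (0.2436)(0.00505) - (-0.00005)(-0.00005) = 0.00123
V_1 = [(0.0989)(0.00505) - (-0.00005)(0)]/D = 0.406 V
V_2 = [(0.2436)(0) - (0.0989)(-0.00005)]/D = 0.00402 V
V_th = V_2 - V_3 = 0.00402 - 0 = 0.00402 V
Step 2 — R_th: zero the source — replace V1 by a short circuit (node 3 merges into node 0) — and find the resistance seen between A (node 2) and B (node 0).
Reduce the network between node 2 (A) and node 0 (B) by series/parallel combination:
  Rp1 = R1 ‖ R3 (parallel, both between nodes 0 and 1) = 1/(1/91 + 1/4.3) = 4.106 Ω
  Rs1 = R2 + Rp1 (series, joined only at node 1) = 20000 + 4.106 = 20000 Ω
  Rp2 = R4 ‖ Rs1 (parallel, both between nodes 0 and 2) = 1/(1/200 + 1/20000) = 198 Ω
R_th = 198 Ω
I_n = V_th/R_th = 0.00402/198 = 0.0000203 A, and R_n = R_th = 198 Ω

Final answer: I_n = 2.03e-05 A, R_n = 198 Ω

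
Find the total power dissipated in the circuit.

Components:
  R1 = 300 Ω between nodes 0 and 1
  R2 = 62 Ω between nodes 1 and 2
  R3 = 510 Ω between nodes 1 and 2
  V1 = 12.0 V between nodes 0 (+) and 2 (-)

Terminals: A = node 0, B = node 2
Nodal analysis, taking node 2 as the 0 V reference.
Source V1 fixes V_0 = 12 V.
KCL at each unknown node (sum of currents leaving = 0; resistances in Ω):
  Node 1: (V_1 - 12)/300 + (V_1 - 0)/62 + (V_1 - 0)/510 = 0
Collecting terms: 0.02142 × V_1 = 0.04  =>  V_1 = 1.867 V
Power in each resistor, P = (ΔV)²/R:
  P_R1 = (12 - 1.867)²/300 = 0.3422 W
  P_R2 = (1.867 - 0)²/62 = 0.05623 W
  P_R3 = (1.867 - 0)²/510 = 0.006836 W
P_total = P_R1 + P_R2 + P_R3 = 0.4053 W

Final answer: 0.4053 W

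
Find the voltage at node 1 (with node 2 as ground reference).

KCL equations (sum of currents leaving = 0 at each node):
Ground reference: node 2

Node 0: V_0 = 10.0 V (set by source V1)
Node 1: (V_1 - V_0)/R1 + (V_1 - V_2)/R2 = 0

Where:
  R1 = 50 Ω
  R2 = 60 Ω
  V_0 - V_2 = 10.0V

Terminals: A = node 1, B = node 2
Nodal analysis, taking node 2 as the 0 V reference.
Source V1 fixes V_0 = 10 V.
KCL at each unknown node (sum of currents leaving = 0; resistances in Ω):
  Node 1: (V_1 - 10)/50 + (V_1 - 0)/60 = 0
Collecting terms: 0.03667 × V_1 = 0.2  =>  V_1 = 5.455 V
The requested potential is V_1 = 5.455 V.

Final answer: V_1 = 5.455 V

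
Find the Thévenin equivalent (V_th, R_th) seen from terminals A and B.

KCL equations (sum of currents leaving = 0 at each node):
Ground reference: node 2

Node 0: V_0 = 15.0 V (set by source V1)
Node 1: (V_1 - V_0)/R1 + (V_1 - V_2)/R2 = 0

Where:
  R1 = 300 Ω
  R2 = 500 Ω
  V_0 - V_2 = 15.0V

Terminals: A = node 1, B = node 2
Step 1 — V_th is the open-circuit voltage V_A - V_B (nothing connected across the terminals).
Nodal analysis, taking node 2 as the 0 V reference.
Source V1 fixes V_0 = 15 V.
KCL at each unknown node (sum of currents leaving = 0; resistances in Ω):
  Node 1: (V_1 - 15)/300 + (V_1 - 0)/500 = 0
Collecting terms: 0.005333 × V_1 = 0.05  =>  V_1 = 9.375 V
V_th = V_1 - V_2 = 9.375 - 0 = 9.375 V
Step 2 — R_th: zero the source — replace V1 by a short circuit (node 2 merges into node 0) — and find the resistance seen between A (node 1) and B (node 0).
Reduce the network between node 1 (A) and node 0 (B) by series/parallel combination:
  Rp1 = R1 ‖ R2 (parallel, both between nodes 0 and 1) = 1/(1/300 + 1/500) = 187.5 Ω
R_th = 187.5 Ω

Final answer: V_th = 9.375 V, R_th = 187.5 Ω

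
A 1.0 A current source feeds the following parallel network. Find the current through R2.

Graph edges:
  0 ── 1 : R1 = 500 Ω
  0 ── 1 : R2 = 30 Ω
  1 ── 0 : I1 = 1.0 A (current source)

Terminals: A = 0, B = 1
All resistors sit directly between nodes 0 and 1, so they are in parallel and share one voltage V; the full source current 1 A splits among them.
1/R_par = 1/500 + 1/30 = 0.03533 S  =>  R_par = 28.3 Ω
V = I × R_par = 1 × 28.3 = 28.3 V
I_R2 = V/R2 = 28.3/30 = 0.9434 A

Final answer: 0.9434 A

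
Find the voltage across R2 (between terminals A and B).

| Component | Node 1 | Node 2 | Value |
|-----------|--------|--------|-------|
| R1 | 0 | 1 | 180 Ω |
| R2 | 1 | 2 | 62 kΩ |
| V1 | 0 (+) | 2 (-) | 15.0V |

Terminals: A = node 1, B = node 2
R1 and R2 are in series across V1 (node 0 → node 1 → node 2), and the output A–B is taken across R2, so this is a voltage divider.
Series current: I = V1/(R1 + R2) = 15/(180 + 62000) = 15/62180 = 0.0002412 A
V_R2 = I × R2 = V1 × R2/(R1 + R2) = 15 × 62000/62180 = 14.96 V

Final answer: 14.96 V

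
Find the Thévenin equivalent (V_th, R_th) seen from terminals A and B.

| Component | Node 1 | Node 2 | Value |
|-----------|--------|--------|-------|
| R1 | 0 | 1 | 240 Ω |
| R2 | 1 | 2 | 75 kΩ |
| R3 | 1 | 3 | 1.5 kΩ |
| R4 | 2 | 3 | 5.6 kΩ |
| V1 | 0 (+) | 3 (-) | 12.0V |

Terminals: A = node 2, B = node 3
Step 1 — V_th is the open-circuit voltage V_A - V_B (nothing connected across the terminals).
Nodal analysis, taking node 3 as the 0 V reference.
Source V1 fixes V_0 = 12 V.
KCL at each unknown node (sum of currents leaving = 0; resistances in Ω):
  Node 1: (V_1 - 12)/240 + (V_1 - V_2)/75000 + (V_1 - 0)/1500 = 0
  Node 2: (V_2 - V_1)/75000 + (V_2 - 0)/5600 = 0
Collecting terms (coefficients in siemens):
  0.004847·V_1 - 0.00001333·V_2 = 0.05
  0.0001919·V_2 - 0.00001333·V_1 = 0
Determinant D = (0.004847)(0.0001919) - (-0.00001333)(-0.00001333) = 0.0000009299
V_1 = [(0.05)(0.0001919) - (-0.00001333)(0)]/D = 10.32 V
V_2 = [(0.004847)(0) - (0.05)(-0.00001333)]/D = 0.7169 V
V_th = V_2 - V_3 = 0.7169 - 0 = 0.7169 V
Step 2 — R_th: zero the source — replace V1 by a short circuit (node 3 merges into node 0) — and find the resistance seen between A (node 2) and B (node 0).
Reduce the network between node 2 (A) and node 0 (B) by series/parallel combination:
  Rp1 = R1 ‖ R3 (parallel, both between nodes 0 and 1) = 1/(1/240 + 1/1500) = 206.9 Ω
  Rs1 = R2 + Rp1 (series, joined only at node 1) = 75000 + 206.9 = 75210 Ω
  Rp2 = R4 ‖ Rs1 (parallel, both between nodes 0 and 2) = 1/(1/5600 + 1/75210) = 5212 Ω
R_th = 5.212 kΩ

Final answer: V_th = 0.7169 V, R_th = 5.212 kΩ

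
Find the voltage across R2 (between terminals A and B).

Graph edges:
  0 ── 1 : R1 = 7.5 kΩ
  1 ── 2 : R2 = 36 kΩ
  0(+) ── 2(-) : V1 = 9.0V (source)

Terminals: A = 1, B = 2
R1 and R2 are in series across V1 (node 0 → node 1 → node 2), and the output A–B is taken across R2, so this is a voltage divider.
Series current: I = V1/(R1 + R2) = 9/(7500 + 36000) = 9/43500 = 0.0002069 A
V_R2 = I × R2 = V1 × R2/(R1 + R2) = 9 × 36000/43500 = 7.448 V

Final answer: 7.448 V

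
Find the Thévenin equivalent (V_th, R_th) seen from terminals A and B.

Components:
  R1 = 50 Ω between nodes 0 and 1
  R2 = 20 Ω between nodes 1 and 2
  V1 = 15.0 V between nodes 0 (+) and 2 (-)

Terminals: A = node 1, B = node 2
Step 1 — V_th is the open-circuit voltage V_A - V_B (nothing connected across the terminals).
Nodal analysis, taking node 2 as the 0 V reference.
Source V1 fixes V_0 = 15 V.
KCL at each unknown node (sum of currents leaving = 0; resistances in Ω):
  Node 1: (V_1 - 15)/50 + (V_1 - 0)/20 = 0
Collecting terms: 0.07 × V_1 = 0.3  =>  V_1 = 4.286 V
V_th = V_1 - V_2 = 4.286 - 0 = 4.286 V
Step 2 — R_th: zero the source — replace V1 by a short circuit (node 2 merges into node 0) — and find the resistance seen between A (node 1) and B (node 0).
Reduce the network between node 1 (A) and node 0 (B) by series/parallel combination:
  Rp1 = R1 ‖ R2 (parallel, both between nodes 0 and 1) = 1/(1/50 + 1/20) = 14.29 Ω
R_th = 14.29 Ω

Final answer: V_th = 4.286 V, R_th = 14.29 Ω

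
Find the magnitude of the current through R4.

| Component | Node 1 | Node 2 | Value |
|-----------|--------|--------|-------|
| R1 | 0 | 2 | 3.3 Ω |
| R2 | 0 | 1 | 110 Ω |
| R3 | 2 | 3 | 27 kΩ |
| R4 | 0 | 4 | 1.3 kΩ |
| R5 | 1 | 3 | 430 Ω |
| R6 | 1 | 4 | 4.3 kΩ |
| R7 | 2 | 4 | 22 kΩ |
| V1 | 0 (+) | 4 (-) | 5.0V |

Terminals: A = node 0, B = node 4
Nodal analysis, taking node 4 as the 0 V reference.
Source V1 fixes V_0 = 5 V.
KCL at each unknown node (sum of currents leaving = 0; resistances in Ω):
  Node 1: (V_1 - 5)/110 + (V_1 - V_3)/430 + (V_1 - 0)/4300 = 0
  Node 2: (V_2 - 5)/3.3 + (V_2 - V_3)/27000 + (V_2 - 0)/22000 = 0
  Node 3: (V_3 - V_2)/27000 + (V_3 - V_1)/430 = 0
Collecting terms (coefficients in siemens):
  0.01165·V_1 - 0.002326·V_3 = 0.04545
  0.3031·V_2 - 0.00003704·V_3 = 1.515
  0.002363·V_3 - 0.002326·V_1 - 0.00003704·V_2 = 0
Solving these 3 simultaneous equations (Gaussian elimination) gives:
  V_1 = 4.876 V, V_2 = 4.999 V, V_3 = 4.878 V
I_R4 = (V_0 - V_4)/R4 = (5 - 0)/1300 = 0.003846 A
|I_R4| = 0.003846 A

Final answer: |I_R4| = 0.003846 A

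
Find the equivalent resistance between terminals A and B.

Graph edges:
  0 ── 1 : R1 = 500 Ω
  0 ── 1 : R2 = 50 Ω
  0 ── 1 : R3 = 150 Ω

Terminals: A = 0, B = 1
Reduce the network between node 0 (A) and node 1 (B) by series/parallel combination:
  Rp1 = R1 ‖ R2 ‖ R3 (parallel, all between nodes 0 and 1) = 1/(1/500 + 1/50 + 1/150) = 34.88 Ω
R_eq = 34.88 Ω

Final answer: 34.88 Ω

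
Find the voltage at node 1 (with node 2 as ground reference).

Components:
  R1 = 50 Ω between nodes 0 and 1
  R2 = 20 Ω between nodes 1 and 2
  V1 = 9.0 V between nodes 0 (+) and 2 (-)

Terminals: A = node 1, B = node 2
Nodal analysis, taking node 2 as the 0 V reference.
Source V1 fixes V_0 = 9 V.
KCL at each unknown node (sum of currents leaving = 0; resistances in Ω):
  Node 1: (V_1 - 9)/50 + (V_1 - 0)/20 = 0
Collecting terms: 0.07 × V_1 = 0.18  =>  V_1 = 2.571 V
The requested potential is V_1 = 2.571 V.

Final answer: V_1 = 2.571 V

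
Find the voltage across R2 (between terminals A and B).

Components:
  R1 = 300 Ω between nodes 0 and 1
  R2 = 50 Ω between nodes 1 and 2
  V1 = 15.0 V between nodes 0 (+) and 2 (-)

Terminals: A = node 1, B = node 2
R1 and R2 are in series across V1 (node 0 → node 1 → node 2), and the output A–B is taken across R2, so this is a voltage divider.
Series current: I = V1/(R1 + R2) = 15/(300 + 50) = 15/350 = 0.04286 A
V_R2 = I × R2 = V1 × R2/(R1 + R2) = 15 × 50/350 = 2.143 V

Final answer: 2.143 V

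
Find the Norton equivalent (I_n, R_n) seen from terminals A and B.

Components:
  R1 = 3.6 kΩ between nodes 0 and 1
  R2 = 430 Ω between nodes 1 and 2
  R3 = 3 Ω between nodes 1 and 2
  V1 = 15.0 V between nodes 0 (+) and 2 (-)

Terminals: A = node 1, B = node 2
Find the Thévenin equivalent first; then I_n = V_th/R_th and R_n = R_th.
Step 1 — V_th is the open-circuit voltage V_A - V_B (nothing connected across the terminals).
Nodal analysis, taking node 2 as the 0 V reference.
Source V1 fixes V_0 = 15 V.
KCL at each unknown node (sum of currents leaving = 0; resistances in Ω):
  Node 1: (V_1 - 15)/3600 + (V_1 - 0)/430 + (V_1 - 0)/3 = 0
Collecting terms: 0.3359 × V_1 = 0.004167  =>  V_1 = 0.0124 V
V_th = V_1 - V_2 = 0.0124 - 0 = 0.0124 V
Step 2 — R_th: zero the source — replace V1 by a short circuit (node 2 merges into node 0) — and find the resistance seen between A (node 1) and B (node 0).
Reduce the network between node 1 (A) and node 0 (B) by series/parallel combination:
  Rp1 = R1 ‖ R2 ‖ R3 (parallel, all between nodes 0 and 1) = 1/(1/3600 + 1/430 + 1/3) = 2.977 Ω
R_th = 2.977 Ω
I_n = V_th/R_th = 0.0124/2.977 = 0.004167 A, and R_n = R_th = 2.977 Ω

Final answer: I_n = 0.004167 A, R_n = 2.977 Ω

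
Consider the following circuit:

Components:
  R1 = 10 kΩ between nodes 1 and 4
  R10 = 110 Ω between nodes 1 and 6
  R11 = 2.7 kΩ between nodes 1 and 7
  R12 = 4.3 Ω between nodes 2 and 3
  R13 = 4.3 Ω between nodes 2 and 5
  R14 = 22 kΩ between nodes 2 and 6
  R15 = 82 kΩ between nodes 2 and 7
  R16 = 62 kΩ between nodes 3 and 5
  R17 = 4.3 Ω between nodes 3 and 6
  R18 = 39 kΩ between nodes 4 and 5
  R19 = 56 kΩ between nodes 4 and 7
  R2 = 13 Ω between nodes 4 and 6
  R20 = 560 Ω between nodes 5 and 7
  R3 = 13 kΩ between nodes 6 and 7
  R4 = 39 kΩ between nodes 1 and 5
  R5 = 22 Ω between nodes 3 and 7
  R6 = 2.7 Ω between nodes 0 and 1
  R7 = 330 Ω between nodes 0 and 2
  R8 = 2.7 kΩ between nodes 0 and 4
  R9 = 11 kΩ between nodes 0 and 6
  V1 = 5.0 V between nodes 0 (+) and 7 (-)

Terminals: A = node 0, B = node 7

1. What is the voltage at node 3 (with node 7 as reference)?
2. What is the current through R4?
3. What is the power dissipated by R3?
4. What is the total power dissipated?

Nodal analysis, taking node 7 as the 0 V reference.
Source V1 fixes V_0 = 5 V.
KCL at each unknown node (sum of currents leaving = 0; resistances in Ω):
  Node 1: (V_1 - V_4)/10000 + (V_1 - V_5)/39000 + (V_1 - 5)/2.7 + (V_1 - V_6)/110 + (V_1 - 0)/2700 = 0
  Node 2: (V_2 - 5)/330 + (V_2 - V_3)/4.3 + (V_2 - V_5)/4.3 + (V_2 - V_6)/22000 + (V_2 - 0)/82000 = 0
  Node 3: (V_3 - 0)/22 + (V_3 - V_2)/4.3 + (V_3 - V_5)/62000 + (V_3 - V_6)/4.3 = 0
  Node 4: (V_4 - V_1)/10000 + (V_4 - V_6)/13 + (V_4 - 5)/2700 + (V_4 - V_5)/39000 + (V_4 - 0)/56000 = 0
  Node 5: (V_5 - V_1)/39000 + (V_5 - V_2)/4.3 + (V_5 - V_3)/62000 + (V_5 - V_4)/39000 + (V_5 - 0)/560 = 0
  Node 6: (V_6 - V_4)/13 + (V_6 - 0)/13000 + (V_6 - 5)/11000 + (V_6 - V_1)/110 + (V_6 - V_2)/22000 + (V_6 - V_3)/4.3 = 0
Collecting terms (coefficients in siemens):
  0.38·V_1 - 0.0001·V_4 - 0.00002564·V_5 - 0.009091·V_6 = 1.852
  0.4682·V_2 - 0.2326·V_3 - 0.2326·V_5 - 0.00004545·V_6 = 0.01515
  0.5106·V_3 - 0.2326·V_2 - 0.00001613·V_5 - 0.2326·V_6 = 0
  0.07744·V_4 - 0.0001·V_1 - 0.00002564·V_5 - 0.07692·V_6 = 0.001852
  0.2344·V_5 - 0.00002564·V_1 - 0.2326·V_2 - 0.00001613·V_3 - 0.00002564·V_4 = 0
  0.3188·V_6 - 0.009091·V_1 - 0.00004545·V_2 - 0.2326·V_3 - 0.07692·V_4 = 0.0004545
Solving these 6 simultaneous equations (Gaussian elimination) gives:
  V_1 = 4.902 V, V_2 = 1.058 V, V_3 = 1.014 V, V_4 = 1.192 V
  V_5 = 1.051 V, V_6 = 1.169 V
Part 1:
  Read off the nodal solution: V_3 = 1.014 V
Part 2:
  I_R4 = (V_1 - V_5)/R4 = (4.902 - 1.051)/39000 = 0.00009876 A
  Magnitude: I_R4 = 0.00009876 A
Part 3:
  I_R3 = (V_6 - V_7)/R3 = (1.169 - 0)/13000 = 0.00008993 A
  P_R3 = I_R3² × R3 = (0.00008993)² × 13000 = 0.0001051 W
Part 4:
  Power in each resistor, P = (ΔV)²/R:
    P_R1 = (4.902 - 1.192)²/10000 = 0.001377 W
    P_R2 = (1.192 - 1.169)²/13 = 0.00004011 W
    P_R3 = (1.169 - 0)²/13000 = 0.0001051 W
    P_R4 = (4.902 - 1.051)²/39000 = 0.0003804 W
    P_R5 = (1.014 - 0)²/22 = 0.04678 W
    P_R6 = (5 - 4.902)²/2.7 = 0.003543 W
    P_R7 = (5 - 1.058)²/330 = 0.04709 W
    P_R8 = (5 - 1.192)²/2700 = 0.005371 W
    P_R9 = (5 - 1.169)²/11000 = 0.001334 W
    P_R10 = (4.902 - 1.169)²/110 = 0.1267 W
    P_R11 = (4.902 - 0)²/2700 = 0.008901 W
    P_R12 = (1.058 - 1.014)²/4.3 = 0.0004441 W
    P_R13 = (1.058 - 1.051)²/4.3 = 0.00001353 W
    P_R14 = (1.058 - 1.169)²/22000 = 0.0000005588 W
    P_R15 = (1.058 - 0)²/82000 = 0.00001365 W
    P_R16 = (1.014 - 1.051)²/62000 = 0.00000002099 W
    P_R17 = (1.014 - 1.169)²/4.3 = 0.005557 W
    P_R18 = (1.192 - 1.051)²/39000 = 0.0000005122 W
    P_R19 = (1.192 - 0)²/56000 = 0.00002537 W
    P_R20 = (1.051 - 0)²/560 = 0.001971 W
  P_total = P_R1 + P_R2 + P_R3 + P_R4 + P_R5 + P_R6 + P_R7 + P_R8 + P_R9 + P_R10 + P_R11 + P_R12 + P_R13 + P_R14 + P_R15 + P_R16 + P_R17 + P_R18 + P_R19 + P_R20 = 0.2496 W

Final answers:
1. V_3 = 1.014 V
2. I_R4 = 9.876e-05 A
3. P_R3 = 0.0001051 W
4. P_total = 0.2496 W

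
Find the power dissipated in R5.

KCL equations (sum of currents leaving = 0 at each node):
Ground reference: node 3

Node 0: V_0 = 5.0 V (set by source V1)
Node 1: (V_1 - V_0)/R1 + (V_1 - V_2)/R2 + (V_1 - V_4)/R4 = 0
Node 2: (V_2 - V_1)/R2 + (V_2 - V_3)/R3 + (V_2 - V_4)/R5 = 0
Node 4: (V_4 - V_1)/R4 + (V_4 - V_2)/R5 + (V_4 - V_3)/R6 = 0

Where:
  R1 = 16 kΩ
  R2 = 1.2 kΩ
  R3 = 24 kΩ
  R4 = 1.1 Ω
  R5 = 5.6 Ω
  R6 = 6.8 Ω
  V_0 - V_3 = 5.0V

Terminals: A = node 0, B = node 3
Nodal analysis, taking node 3 as the 0 V reference.
Source V1 fixes V_0 = 5 V.
KCL at each unknown node (sum of currents leaving = 0; resistances in Ω):
  Node 1: (V_1 - 5)/16000 + (V_1 - V_2)/1200 + (V_1 - V_4)/1.1 = 0
  Node 2: (V_2 - V_1)/1200 + (V_2 - 0)/24000 + (V_2 - V_4)/5.6 = 0
  Node 4: (V_4 - V_1)/1.1 + (V_4 - V_2)/5.6 + (V_4 - 0)/6.8 = 0
Collecting terms (coefficients in siemens):
  0.91·V_1 - 0.0008333·V_2 - 0.9091·V_4 = 0.0003125
  0.1794·V_2 - 0.0008333·V_1 - 0.1786·V_4 = 0
  1.235·V_4 - 0.9091·V_1 - 0.1786·V_2 = 0
Solving these 3 simultaneous equations (Gaussian elimination) gives:
  V_1 = 0.002467 V, V_2 = 0.002124 V, V_4 = 0.002123 V
I_R5 = (V_2 - V_4)/R5 = (0.002124 - 0.002123)/5.6 = 0.0000001966 A
P_R5 = I_R5² × R5 = (0.0000001966)² × 5.6 = 0.0000000000002165 W

Final answer: 2.165e-13 W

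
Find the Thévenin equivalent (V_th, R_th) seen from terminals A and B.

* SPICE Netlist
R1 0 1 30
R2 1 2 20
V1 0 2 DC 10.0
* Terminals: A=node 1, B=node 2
Step 1 — V_th is the open-circuit voltage V_A - V_B (nothing connected across the terminals).
Nodal analysis, taking node 2 as the 0 V reference.
Source V1 fixes V_0 = 10 V.
KCL at each unknown node (sum of currents leaving = 0; resistances in Ω):
  Node 1: (V_1 - 10)/30 + (V_1 - 0)/20 = 0
Collecting terms: 0.08333 × V_1 = 0.3333  =>  V_1 = 4 V
V_th = V_1 - V_2 = 4 - 0 = 4 V
Step 2 — R_th: zero the source — replace V1 by a short circuit (node 2 merges into node 0) — and find the resistance seen between A (node 1) and B (node 0).
Reduce the network between node 1 (A) and node 0 (B) by series/parallel combination:
  Rp1 = R1 ‖ R2 (parallel, both between nodes 0 and 1) = 1/(1/30 + 1/20) = 12 Ω
R_th = 12 Ω

Final answer: V_th = 4 V, R_th = 12 Ω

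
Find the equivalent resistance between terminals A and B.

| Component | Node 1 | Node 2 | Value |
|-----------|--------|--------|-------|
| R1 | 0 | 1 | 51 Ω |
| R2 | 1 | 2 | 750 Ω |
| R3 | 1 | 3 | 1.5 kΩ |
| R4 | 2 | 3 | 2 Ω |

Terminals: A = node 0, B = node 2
Reduce the network between node 0 (A) and node 2 (B) by series/parallel combination:
  Rs1 = R3 + R4 (series, joined only at node 3) = 1500 + 2 = 1502 Ω
  Rp1 = R2 ‖ Rs1 (parallel, both between nodes 1 and 2) = 1/(1/750 + 1/1502) = 500.2 Ω
  Rs2 = R1 + Rp1 (series, joined only at node 1) = 51 + 500.2 = 551.2 Ω
R_eq = 551.2 Ω

Final answer: 551.2 Ω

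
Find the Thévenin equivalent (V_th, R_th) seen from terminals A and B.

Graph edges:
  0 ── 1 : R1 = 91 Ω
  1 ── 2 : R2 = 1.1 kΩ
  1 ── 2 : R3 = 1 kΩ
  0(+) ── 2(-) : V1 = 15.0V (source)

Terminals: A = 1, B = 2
Step 1 — V_th is the open-circuit voltage V_A - V_B (nothing connected across the terminals).
Nodal analysis, taking node 2 as the 0 V reference.
Source V1 fixes V_0 = 15 V.
KCL at each unknown node (sum of currents leaving = 0; resistances in Ω):
  Node 1: (V_1 - 15)/91 + (V_1 - 0)/1100 + (V_1 - 0)/1000 = 0
Collecting terms: 0.0129 × V_1 = 0.1648  =>  V_1 = 12.78 V
V_th = V_1 - V_2 = 12.78 - 0 = 12.78 V
Step 2 — R_th: zero the source — replace V1 by a short circuit (node 2 merges into node 0) — and find the resistance seen between A (node 1) and B (node 0).
Reduce the network between node 1 (A) and node 0 (B) by series/parallel combination:
  Rp1 = R1 ‖ R2 ‖ R3 (parallel, all between nodes 0 and 1) = 1/(1/91 + 1/1100 + 1/1000) = 77.53 Ω
R_th = 77.53 Ω

Final answer: V_th = 12.78 V, R_th = 77.53 Ω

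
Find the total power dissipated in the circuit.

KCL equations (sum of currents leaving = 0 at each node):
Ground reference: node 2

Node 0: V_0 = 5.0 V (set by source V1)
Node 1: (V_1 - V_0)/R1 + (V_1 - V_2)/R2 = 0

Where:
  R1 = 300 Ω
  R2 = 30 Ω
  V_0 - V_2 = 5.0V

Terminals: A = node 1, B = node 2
Nodal analysis, taking node 2 as the 0 V reference.
Source V1 fixes V_0 = 5 V.
KCL at each unknown node (sum of currents leaving = 0; resistances in Ω):
  Node 1: (V_1 - 5)/300 + (V_1 - 0)/30 = 0
Collecting terms: 0.03667 × V_1 = 0.01667  =>  V_1 = 0.4545 V
Power in each resistor, P = (ΔV)²/R:
  P_R1 = (5 - 0.4545)²/300 = 0.06887 W
  P_R2 = (0.4545 - 0)²/30 = 0.006887 W
P_total = P_R1 + P_R2 = 0.07576 W

Final answer: 0.07576 W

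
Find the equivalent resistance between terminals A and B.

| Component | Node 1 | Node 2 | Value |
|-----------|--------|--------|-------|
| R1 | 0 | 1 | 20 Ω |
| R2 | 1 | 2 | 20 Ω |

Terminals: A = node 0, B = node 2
Reduce the network between node 0 (A) and node 2 (B) by series/parallel combination:
  Rs1 = R1 + R2 (series, joined only at node 1) = 20 + 20 = 40 Ω
R_eq = 40 Ω

Final answer: 40 Ω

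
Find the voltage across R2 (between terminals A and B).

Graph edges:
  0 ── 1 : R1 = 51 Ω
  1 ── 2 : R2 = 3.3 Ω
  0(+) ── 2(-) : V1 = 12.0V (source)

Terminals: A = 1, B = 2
R1 and R2 are in series across V1 (node 0 → node 1 → node 2), and the output A–B is taken across R2, so this is a voltage divider.
Series current: I = V1/(R1 + R2) = 12/(51 + 3.3) = 12/54.3 = 0.221 A
V_R2 = I × R2 = V1 × R2/(R1 + R2) = 12 × 3.3/54.3 = 0.7293 V

Final answer: 0.7293 V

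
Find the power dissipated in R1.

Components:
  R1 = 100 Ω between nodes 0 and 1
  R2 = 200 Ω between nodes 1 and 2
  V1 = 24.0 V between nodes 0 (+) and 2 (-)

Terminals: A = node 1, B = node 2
Nodal analysis, taking node 2 as the 0 V reference.
Source V1 fixes V_0 = 24 V.
KCL at each unknown node (sum of currents leaving = 0; resistances in Ω):
  Node 1: (V_1 - 24)/100 + (V_1 - 0)/200 = 0
Collecting terms: 0.015 × V_1 = 0.24  =>  V_1 = 16 V
I_R1 = (V_0 - V_1)/R1 = (24 - 16)/100 = 0.08 A
P_R1 = I_R1² × R1 = (0.08)² × 100 = 0.64 W

Final answer: 0.64 W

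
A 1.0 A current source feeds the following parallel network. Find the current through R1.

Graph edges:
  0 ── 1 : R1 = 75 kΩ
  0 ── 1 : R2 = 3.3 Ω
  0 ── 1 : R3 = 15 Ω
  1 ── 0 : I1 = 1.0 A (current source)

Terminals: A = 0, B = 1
All resistors sit directly between nodes 0 and 1, so they are in parallel and share one voltage V; the full source current 1 A splits among them.
1/R_par = 1/75000 + 1/3.3 + 1/15 = 0.3697 S  =>  R_par = 2.705 Ω
V = I × R_par = 1 × 2.705 = 2.705 V
I_R1 = V/R1 = 2.705/75000 = 0.00003606 A

Final answer: 3.606e-05 A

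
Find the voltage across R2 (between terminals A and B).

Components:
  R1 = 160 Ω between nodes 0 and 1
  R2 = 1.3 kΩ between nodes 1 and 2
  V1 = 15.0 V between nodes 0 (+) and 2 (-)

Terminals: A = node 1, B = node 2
R1 and R2 are in series across V1 (node 0 → node 1 → node 2), and the output A–B is taken across R2, so this is a voltage divider.
Series current: I = V1/(R1 + R2) = 15/(160 + 1300) = 15/1460 = 0.01027 A
V_R2 = I × R2 = V1 × R2/(R1 + R2) = 15 × 1300/1460 = 13.36 V

Final answer: 13.36 V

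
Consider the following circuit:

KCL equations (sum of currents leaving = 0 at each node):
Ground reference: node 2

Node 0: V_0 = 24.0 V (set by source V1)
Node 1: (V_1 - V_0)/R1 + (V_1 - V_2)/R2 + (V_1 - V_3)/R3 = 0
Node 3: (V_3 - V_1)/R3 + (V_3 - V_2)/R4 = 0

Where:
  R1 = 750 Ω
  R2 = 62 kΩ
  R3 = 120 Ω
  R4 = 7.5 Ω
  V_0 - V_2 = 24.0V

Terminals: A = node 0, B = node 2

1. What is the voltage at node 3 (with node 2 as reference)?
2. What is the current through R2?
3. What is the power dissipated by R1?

Nodal analysis, taking node 2 as the 0 V reference.
Source V1 fixes V_0 = 24 V.
KCL at each unknown node (sum of currents leaving = 0; resistances in Ω):
  Node 1: (V_1 - 24)/750 + (V_1 - 0)/62000 + (V_1 - V_3)/120 = 0
  Node 3: (V_3 - V_1)/120 + (V_3 - 0)/7.5 = 0
Collecting terms (coefficients in siemens):
  0.009683·V_1 - 0.008333·V_3 = 0.032
  0.1417·V_3 - 0.008333·V_1 = 0
Determinant D = (0.009683)(0.1417) - (-0.008333)(-0.008333) = 0.001302
V_1 = [(0.032)(0.1417) - (-0.008333)(0)]/D = 3.481 V
V_3 = [(0.009683)(0) - (0.032)(-0.008333)]/D = 0.2048 V
Part 1:
  Read off the nodal solution: V_3 = 0.2048 V
Part 2:
  I_R2 = (V_1 - V_2)/R2 = (3.481 - 0)/62000 = 0.00005615 A
  Magnitude: I_R2 = 0.00005615 A
Part 3:
  I_R1 = (V_0 - V_1)/R1 = (24 - 3.481)/750 = 0.02736 A
  P_R1 = I_R1² × R1 = (0.02736)² × 750 = 0.5614 W

Final answers:
1. V_3 = 0.2048 V
2. I_R2 = 5.615e-05 A
3. P_R1 = 0.5614 W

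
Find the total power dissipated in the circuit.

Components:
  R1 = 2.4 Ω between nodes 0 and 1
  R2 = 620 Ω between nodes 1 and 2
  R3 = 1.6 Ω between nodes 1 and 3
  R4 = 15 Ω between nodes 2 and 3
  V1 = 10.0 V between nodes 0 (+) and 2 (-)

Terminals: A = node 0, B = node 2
Nodal analysis, taking node 2 as the 0 V reference.
Source V1 fixes V_0 = 10 V.
KCL at each unknown node (sum of currents leaving = 0; resistances in Ω):
  Node 1: (V_1 - 10)/2.4 + (V_1 - 0)/620 + (V_1 - V_3)/1.6 = 0
  Node 3: (V_3 - V_1)/1.6 + (V_3 - 0)/15 = 0
Collecting terms (coefficients in siemens):
  1.043·V_1 - 0.625·V_3 = 4.167
  0.6917·V_3 - 0.625·V_1 = 0
Determinant D = (1.043)(0.6917) - (-0.625)(-0.625) = 0.331
V_1 = [(4.167)(0.6917) - (-0.625)(0)]/D = 8.707 V
V_3 = [(1.043)(0) - (4.167)(-0.625)]/D = 7.868 V
Power in each resistor, P = (ΔV)²/R:
  P_R1 = (10 - 8.707)²/2.4 = 0.6962 W
  P_R2 = (8.707 - 0)²/620 = 0.1223 W
  P_R3 = (8.707 - 7.868)²/1.6 = 0.4402 W
  P_R4 = (0 - 7.868)²/15 = 4.127 W
P_total = P_R1 + P_R2 + P_R3 + P_R4 = 5.386 W

Final answer: 5.386 W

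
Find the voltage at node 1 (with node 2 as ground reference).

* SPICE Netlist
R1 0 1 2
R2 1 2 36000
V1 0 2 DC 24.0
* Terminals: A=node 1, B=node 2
Nodal analysis, taking node 2 as the 0 V reference.
Source V1 fixes V_0 = 24 V.
KCL at each unknown node (sum of currents leaving = 0; resistances in Ω):
  Node 1: (V_1 - 24)/2 + (V_1 - 0)/36000 = 0
Collecting terms: 0.5 × V_1 = 12  =>  V_1 = 24 V
The requested potential is V_1 = 24 V.

Final answer: V_1 = 24 V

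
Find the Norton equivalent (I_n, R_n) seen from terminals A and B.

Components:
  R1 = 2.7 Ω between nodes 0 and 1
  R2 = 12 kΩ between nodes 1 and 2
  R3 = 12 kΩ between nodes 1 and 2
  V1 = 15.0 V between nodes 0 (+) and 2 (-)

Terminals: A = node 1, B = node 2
Find the Thévenin equivalent first; then I_n = V_th/R_th and R_n = R_th.
Step 1 — V_th is the open-circuit voltage V_A - V_B (nothing connected across the terminals).
Nodal analysis, taking node 2 as the 0 V reference.
Source V1 fixes V_0 = 15 V.
KCL at each unknown node (sum of currents leaving = 0; resistances in Ω):
  Node 1: (V_1 - 15)/2.7 + (V_1 - 0)/12000 + (V_1 - 0)/12000 = 0
Collecting terms: 0.3705 × V_1 = 5.556  =>  V_1 = 14.99 V
V_th = V_1 - V_2 = 14.99 - 0 = 14.99 V
Step 2 — R_th: zero the source — replace V1 by a short circuit (node 2 merges into node 0) — and find the resistance seen between A (node 1) and B (node 0).
Reduce the network between node 1 (A) and node 0 (B) by series/parallel combination:
  Rp1 = R1 ‖ R2 ‖ R3 (parallel, all between nodes 0 and 1) = 1/(1/2.7 + 1/12000 + 1/12000) = 2.699 Ω
R_th = 2.699 Ω
I_n = V_th/R_th = 14.99/2.699 = 5.556 A, and R_n = R_th = 2.699 Ω

Final answer: I_n = 5.556 A, R_n = 2.699 Ω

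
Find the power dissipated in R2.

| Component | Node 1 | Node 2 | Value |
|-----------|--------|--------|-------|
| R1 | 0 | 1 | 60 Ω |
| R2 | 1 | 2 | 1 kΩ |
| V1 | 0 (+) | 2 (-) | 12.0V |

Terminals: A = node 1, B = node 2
Nodal analysis, taking node 2 as the 0 V reference.
Source V1 fixes V_0 = 12 V.
KCL at each unknown node (sum of currents leaving = 0; resistances in Ω):
  Node 1: (V_1 - 12)/60 + (V_1 - 0)/1000 = 0
Collecting terms: 0.01767 × V_1 = 0.2  =>  V_1 = 11.32 V
I_R2 = (V_1 - V_2)/R2 = (11.32 - 0)/1000 = 0.01132 A
P_R2 = I_R2² × R2 = (0.01132)² × 1000 = 0.1282 W

Final answer: 0.1282 W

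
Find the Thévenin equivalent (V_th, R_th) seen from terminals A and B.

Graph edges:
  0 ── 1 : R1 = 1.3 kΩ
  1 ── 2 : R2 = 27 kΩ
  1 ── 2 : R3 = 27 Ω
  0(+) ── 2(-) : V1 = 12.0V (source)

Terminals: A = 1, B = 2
Step 1 — V_th is the open-circuit voltage V_A - V_B (nothing connected across the terminals).
Nodal analysis, taking node 2 as the 0 V reference.
Source V1 fixes V_0 = 12 V.
KCL at each unknown node (sum of currents leaving = 0; resistances in Ω):
  Node 1: (V_1 - 12)/1300 + (V_1 - 0)/27000 + (V_1 - 0)/27 = 0
Collecting terms: 0.03784 × V_1 = 0.009231  =>  V_1 = 0.2439 V
V_th = V_1 - V_2 = 0.2439 - 0 = 0.2439 V
Step 2 — R_th: zero the source — replace V1 by a short circuit (node 2 merges into node 0) — and find the resistance seen between A (node 1) and B (node 0).
Reduce the network between node 1 (A) and node 0 (B) by series/parallel combination:
  Rp1 = R1 ‖ R2 ‖ R3 (parallel, all between nodes 0 and 1) = 1/(1/1300 + 1/27000 + 1/27) = 26.42 Ω
R_th = 26.42 Ω

Final answer: V_th = 0.2439 V, R_th = 26.42 Ω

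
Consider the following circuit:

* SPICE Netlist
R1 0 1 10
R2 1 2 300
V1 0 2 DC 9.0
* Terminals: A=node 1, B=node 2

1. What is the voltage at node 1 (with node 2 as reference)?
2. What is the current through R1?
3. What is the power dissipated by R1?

Nodal analysis, taking node 2 as the 0 V reference.
Source V1 fixes V_0 = 9 V.
KCL at each unknown node (sum of currents leaving = 0; resistances in Ω):
  Node 1: (V_1 - 9)/10 + (V_1 - 0)/300 = 0
Collecting terms: 0.1033 × V_1 = 0.9  =>  V_1 = 8.71 V
Part 1:
  Read off the nodal solution: V_1 = 8.71 V
Part 2:
  I_R1 = (V_0 - V_1)/R1 = (9 - 8.71)/10 = 0.02903 A
  Magnitude: I_R1 = 0.02903 A
Part 3:
  I_R1 = (V_0 - V_1)/R1 = (9 - 8.71)/10 = 0.02903 A
  P_R1 = I_R1² × R1 = (0.02903)² × 10 = 0.008429 W

Final answers:
1. V_1 = 8.71 V
2. I_R1 = 0.02903 A
3. P_R1 = 0.008429 W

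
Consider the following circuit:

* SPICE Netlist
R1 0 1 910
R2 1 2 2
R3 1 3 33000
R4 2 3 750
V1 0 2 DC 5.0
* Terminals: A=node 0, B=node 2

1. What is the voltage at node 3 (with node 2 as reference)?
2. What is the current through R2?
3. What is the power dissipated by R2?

Nodal analysis, taking node 2 as the 0 V reference.
Source V1 fixes V_0 = 5 V.
KCL at each unknown node (sum of currents leaving = 0; resistances in Ω):
  Node 1: (V_1 - 5)/910 + (V_1 - 0)/2 + (V_1 - V_3)/33000 = 0
  Node 3: (V_3 - V_1)/33000 + (V_3 - 0)/750 = 0
Collecting terms (coefficients in siemens):
  0.5011·V_1 - 0.0000303·V_3 = 0.005495
  0.001364·V_3 - 0.0000303·V_1 = 0
Determinant D = (0.5011)(0.001364) - (-0.0000303)(-0.0000303) = 0.0006834
V_1 = [(0.005495)(0.001364) - (-0.0000303)(0)]/D = 0.01096 V
V_3 = [(0.5011)(0) - (0.005495)(-0.0000303)]/D = 0.0002437 V
Part 1:
  Read off the nodal solution: V_3 = 0.0002437 V
Part 2:
  I_R2 = (V_1 - V_2)/R2 = (0.01096 - 0)/2 = 0.005482 A
  Magnitude: I_R2 = 0.005482 A
Part 3:
  I_R2 = (V_1 - V_2)/R2 = (0.01096 - 0)/2 = 0.005482 A
  P_R2 = I_R2² × R2 = (0.005482)² × 2 = 0.00006011 W

Final answers:
1. V_3 = 0.0002437 V
2. I_R2 = 0.005482 A
3. P_R2 = 6.011e-05 W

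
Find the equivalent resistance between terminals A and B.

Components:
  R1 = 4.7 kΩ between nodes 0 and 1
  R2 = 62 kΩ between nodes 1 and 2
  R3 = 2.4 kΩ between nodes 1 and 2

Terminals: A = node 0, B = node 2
Reduce the network between node 0 (A) and node 2 (B) by series/parallel combination:
  Rp1 = R2 ‖ R3 (parallel, both between nodes 1 and 2) = 1/(1/62000 + 1/2400) = 2311 Ω
  Rs1 = R1 + Rp1 (series, joined only at node 1) = 4700 + 2311 = 7011 Ω
R_eq = 7.011 kΩ

Final answer: 7.011 kΩ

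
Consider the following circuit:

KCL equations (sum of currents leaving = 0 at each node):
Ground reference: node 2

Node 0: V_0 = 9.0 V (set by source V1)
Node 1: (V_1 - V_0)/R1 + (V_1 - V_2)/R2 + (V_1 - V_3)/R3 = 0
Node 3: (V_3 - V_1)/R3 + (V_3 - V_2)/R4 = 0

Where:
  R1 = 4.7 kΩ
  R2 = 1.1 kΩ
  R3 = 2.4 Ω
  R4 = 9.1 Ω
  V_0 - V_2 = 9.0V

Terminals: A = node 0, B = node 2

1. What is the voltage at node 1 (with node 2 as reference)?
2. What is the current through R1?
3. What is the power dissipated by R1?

Nodal analysis, taking node 2 as the 0 V reference.
Source V1 fixes V_0 = 9 V.
KCL at each unknown node (sum of currents leaving = 0; resistances in Ω):
  Node 1: (V_1 - 9)/4700 + (V_1 - 0)/1100 + (V_1 - V_3)/2.4 = 0
  Node 3: (V_3 - V_1)/2.4 + (V_3 - 0)/9.1 = 0
Collecting terms (coefficients in siemens):
  0.4178·V_1 - 0.4167·V_3 = 0.001915
  0.5266·V_3 - 0.4167·V_1 = 0
Determinant D = (0.4178)(0.5266) - (-0.4167)(-0.4167) = 0.04638
V_1 = [(0.001915)(0.5266) - (-0.4167)(0)]/D = 0.02174 V
V_3 = [(0.4178)(0) - (0.001915)(-0.4167)]/D = 0.0172 V
Part 1:
  Read off the nodal solution: V_1 = 0.02174 V
Part 2:
  I_R1 = (V_0 - V_1)/R1 = (9 - 0.02174)/4700 = 0.00191 A
  Magnitude: I_R1 = 0.00191 A
Part 3:
  I_R1 = (V_0 - V_1)/R1 = (9 - 0.02174)/4700 = 0.00191 A
  P_R1 = I_R1² × R1 = (0.00191)² × 4700 = 0.01715 W

Final answers:
1. V_1 = 0.02174 V
2. I_R1 = 0.00191 A
3. P_R1 = 0.01715 W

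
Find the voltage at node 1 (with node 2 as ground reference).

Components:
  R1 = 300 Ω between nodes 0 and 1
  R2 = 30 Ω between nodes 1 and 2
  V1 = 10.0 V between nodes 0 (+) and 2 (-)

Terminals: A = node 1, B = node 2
Nodal analysis, taking node 2 as the 0 V reference.
Source V1 fixes V_0 = 10 V.
KCL at each unknown node (sum of currents leaving = 0; resistances in Ω):
  Node 1: (V_1 - 10)/300 + (V_1 - 0)/30 = 0
Collecting terms: 0.03667 × V_1 = 0.03333  =>  V_1 = 0.9091 V
The requested potential is V_1 = 0.9091 V.

Final answer: V_1 = 0.9091 V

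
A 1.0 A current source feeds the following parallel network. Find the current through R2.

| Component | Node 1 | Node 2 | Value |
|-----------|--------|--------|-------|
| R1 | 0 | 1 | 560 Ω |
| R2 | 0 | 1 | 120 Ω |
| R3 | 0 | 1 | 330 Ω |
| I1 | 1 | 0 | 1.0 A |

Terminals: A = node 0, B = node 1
All resistors sit directly between nodes 0 and 1, so they are in parallel and share one voltage V; the full source current 1 A splits among them.
1/R_par = 1/560 + 1/120 + 1/330 = 0.01315 S  =>  R_par = 76.05 Ω
V = I × R_par = 1 × 76.05 = 76.05 V
I_R2 = V/R2 = 76.05/120 = 0.6337 A

Final answer: 0.6337 A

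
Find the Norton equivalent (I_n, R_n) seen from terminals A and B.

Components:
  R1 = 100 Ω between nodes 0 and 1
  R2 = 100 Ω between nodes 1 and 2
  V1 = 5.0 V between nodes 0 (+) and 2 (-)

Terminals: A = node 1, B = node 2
Find the Thévenin equivalent first; then I_n = V_th/R_th and R_n = R_th.
Step 1 — V_th is the open-circuit voltage V_A - V_B (nothing connected across the terminals).
Nodal analysis, taking node 2 as the 0 V reference.
Source V1 fixes V_0 = 5 V.
KCL at each unknown node (sum of currents leaving = 0; resistances in Ω):
  Node 1: (V_1 - 5)/100 + (V_1 - 0)/100 = 0
Collecting terms: 0.02 × V_1 = 0.05  =>  V_1 = 2.5 V
V_th = V_1 - V_2 = 2.5 - 0 = 2.5 V
Step 2 — R_th: zero the source — replace V1 by a short circuit (node 2 merges into node 0) — and find the resistance seen between A (node 1) and B (node 0).
Reduce the network between node 1 (A) and node 0 (B) by series/parallel combination:
  Rp1 = R1 ‖ R2 (parallel, both between nodes 0 and 1) = 1/(1/100 + 1/100) = 50 Ω
R_th = 50 Ω
I_n = V_th/R_th = 2.5/50 = 0.05 A, and R_n = R_th = 50 Ω

Final answer: I_n = 0.05 A, R_n = 50 Ω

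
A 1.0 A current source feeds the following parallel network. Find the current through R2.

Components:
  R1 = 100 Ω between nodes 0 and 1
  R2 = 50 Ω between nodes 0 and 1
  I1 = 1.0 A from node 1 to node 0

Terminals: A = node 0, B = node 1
All resistors sit directly between nodes 0 and 1, so they are in parallel and share one voltage V; the full source current 1 A splits among them.
1/R_par = 1/100 + 1/50 = 0.03 S  =>  R_par = 33.33 Ω
V = I × R_par = 1 × 33.33 = 33.33 V
I_R2 = V/R2 = 33.33/50 = 0.6667 A

Final answer: 0.6667 A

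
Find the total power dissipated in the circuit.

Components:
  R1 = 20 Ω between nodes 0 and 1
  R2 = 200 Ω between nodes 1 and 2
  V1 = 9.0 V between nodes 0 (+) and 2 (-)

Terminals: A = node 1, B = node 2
Nodal analysis, taking node 2 as the 0 V reference.
Source V1 fixes V_0 = 9 V.
KCL at each unknown node (sum of currents leaving = 0; resistances in Ω):
  Node 1: (V_1 - 9)/20 + (V_1 - 0)/200 = 0
Collecting terms: 0.055 × V_1 = 0.45  =>  V_1 = 8.182 V
Power in each resistor, P = (ΔV)²/R:
  P_R1 = (9 - 8.182)²/20 = 0.03347 W
  P_R2 = (8.182 - 0)²/200 = 0.3347 W
P_total = P_R1 + P_R2 = 0.3682 W

Final answer: 0.3682 W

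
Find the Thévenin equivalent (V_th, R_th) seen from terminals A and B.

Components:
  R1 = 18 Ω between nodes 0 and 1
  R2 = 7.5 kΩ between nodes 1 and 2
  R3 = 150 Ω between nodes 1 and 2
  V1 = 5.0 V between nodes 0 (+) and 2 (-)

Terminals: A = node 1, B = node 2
Step 1 — V_th is the open-circuit voltage V_A - V_B (nothing connected across the terminals).
Nodal analysis, taking node 2 as the 0 V reference.
Source V1 fixes V_0 = 5 V.
KCL at each unknown node (sum of currents leaving = 0; resistances in Ω):
  Node 1: (V_1 - 5)/18 + (V_1 - 0)/7500 + (V_1 - 0)/150 = 0
Collecting terms: 0.06236 × V_1 = 0.2778  =>  V_1 = 4.455 V
V_th = V_1 - V_2 = 4.455 - 0 = 4.455 V
Step 2 — R_th: zero the source — replace V1 by a short circuit (node 2 merges into node 0) — and find the resistance seen between A (node 1) and B (node 0).
Reduce the network between node 1 (A) and node 0 (B) by series/parallel combination:
  Rp1 = R1 ‖ R2 ‖ R3 (parallel, all between nodes 0 and 1) = 1/(1/18 + 1/7500 + 1/150) = 16.04 Ω
R_th = 16.04 Ω

Final answer: V_th = 4.455 V, R_th = 16.04 Ω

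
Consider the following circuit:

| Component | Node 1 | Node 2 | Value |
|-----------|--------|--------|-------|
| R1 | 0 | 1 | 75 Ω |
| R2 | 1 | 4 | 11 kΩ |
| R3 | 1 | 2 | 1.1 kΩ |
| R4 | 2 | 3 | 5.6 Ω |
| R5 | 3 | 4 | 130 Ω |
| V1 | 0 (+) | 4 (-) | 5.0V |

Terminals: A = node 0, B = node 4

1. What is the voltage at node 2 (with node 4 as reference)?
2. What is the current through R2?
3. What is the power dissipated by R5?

Nodal analysis, taking node 4 as the 0 V reference.
Source V1 fixes V_0 = 5 V.
KCL at each unknown node (sum of currents leaving = 0; resistances in Ω):
  Node 1: (V_1 - 5)/75 + (V_1 - 0)/11000 + (V_1 - V_2)/1100 = 0
  Node 2: (V_2 - V_1)/1100 + (V_2 - V_3)/5.6 = 0
  Node 3: (V_3 - V_2)/5.6 + (V_3 - 0)/130 = 0
Collecting terms (coefficients in siemens):
  0.01433·V_1 - 0.0009091·V_2 = 0.06667
  0.1795·V_2 - 0.0009091·V_1 - 0.1786·V_3 = 0
  0.1863·V_3 - 0.1786·V_2 = 0
Solving these 3 simultaneous equations (Gaussian elimination) gives:
  V_1 = 4.684 V, V_2 = 0.514 V, V_3 = 0.4928 V
Part 1:
  Read off the nodal solution: V_2 = 0.514 V
Part 2:
  I_R2 = (V_1 - V_4)/R2 = (4.684 - 0)/11000 = 0.0004258 A
  Magnitude: I_R2 = 0.0004258 A
Part 3:
  I_R5 = (V_3 - V_4)/R5 = (0.4928 - 0)/130 = 0.003791 A
  P_R5 = I_R5² × R5 = (0.003791)² × 130 = 0.001868 W

Final answers:
1. V_2 = 0.514 V
2. I_R2 = 0.0004258 A
3. P_R5 = 0.001868 W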